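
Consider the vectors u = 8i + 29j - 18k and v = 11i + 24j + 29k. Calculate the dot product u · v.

u · v = 8·11 + 29·24 + (-18)·29 = 88 + 696 - 522 = 262

262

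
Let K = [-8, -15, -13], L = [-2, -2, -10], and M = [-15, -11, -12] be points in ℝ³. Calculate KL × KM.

KL = (6, 13, 3)
KM = (-7, 4, 1)
i: 13·1 - 3·4 = 13 - 12 = 1
j: 3·(-7) - 6·1 = -21 - 6 = -27
k: 6·4 - 13·(-7) = 24 - (-91) = 115
KL × KM = (1, -27, 115)

(1, -27, 115)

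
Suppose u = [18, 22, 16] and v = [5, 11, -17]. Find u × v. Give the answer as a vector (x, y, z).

i: 22·(-17) - 16·11 = -374 - 176 = -550
j: 16·5 - 18·(-17) = 80 - (-306) = 386
k: 18·11 - 22·5 = 198 - 110 = 88
u × v = (-550, 386, 88)

(-550, 386, 88)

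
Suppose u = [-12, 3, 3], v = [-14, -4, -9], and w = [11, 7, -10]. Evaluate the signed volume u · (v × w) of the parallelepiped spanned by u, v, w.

-2115

v × w:
i: (-4)·(-10) - (-9)·7 = 40 - (-63) = 103
j: (-9)·11 - (-14)·(-10) = -99 - 140 = -239
k: (-14)·7 - (-4)·11 = -98 - (-44) = -54
v × w = (103, -239, -54)
u · (v × w) = (-12)·103 + 3·(-239) + 3·(-54) = -1236 - 717 - 162 = -2115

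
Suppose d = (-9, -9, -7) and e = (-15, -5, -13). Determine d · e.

d · e = (-9)·(-15) + (-9)·(-5) + (-7)·(-13) = 135 + 45 + 91 = 271

271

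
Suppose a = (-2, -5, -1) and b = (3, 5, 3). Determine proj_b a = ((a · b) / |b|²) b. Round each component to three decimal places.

a · b = (-2)·3 + (-5)·5 + (-1)·3 = -6 - 25 - 3 = -34
|b|² = 9 + 25 + 9 = 43
proj_b a = (-34/43) · (3, 5, 3) ≈ (-2.372, -3.953, -2.372)

(-2.372, -3.953, -2.372)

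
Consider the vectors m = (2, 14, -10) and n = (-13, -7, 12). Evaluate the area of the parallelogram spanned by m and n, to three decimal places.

221.504

i: 14·12 - (-10)·(-7) = 168 - 70 = 98
j: (-10)·(-13) - 2·12 = 130 - 24 = 106
k: 2·(-7) - 14·(-13) = -14 - (-182) = 168
m × n = (98, 106, 168)
|m × n| = √(98² + 106² + 168²) = √49064 ≈ 221.5040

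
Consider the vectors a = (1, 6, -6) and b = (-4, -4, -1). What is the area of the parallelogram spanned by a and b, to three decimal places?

i: 6·(-1) - (-6)·(-4) = -6 - 24 = -30
j: (-6)·(-4) - 1·(-1) = 24 - (-1) = 25
k: 1·(-4) - 6·(-4) = -4 - (-24) = 20
a × b = (-30, 25, 20)
|a × b| = √((-30)² + 25² + 20²) = √1925 ≈ 43.8748

43.875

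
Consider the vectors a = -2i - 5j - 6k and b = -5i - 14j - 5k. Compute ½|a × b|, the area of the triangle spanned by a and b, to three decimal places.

31.185

i: (-5)·(-5) - (-6)·(-14) = 25 - 84 = -59
j: (-6)·(-5) - (-2)·(-5) = 30 - 10 = 20
k: (-2)·(-14) - (-5)·(-5) = 28 - 25 = 3
a × b = (-59, 20, 3)
|a × b| = √((-59)² + 20² + 3²) = √3890 ≈ 62.3699
area = ½ · 62.3699 ≈ 31.185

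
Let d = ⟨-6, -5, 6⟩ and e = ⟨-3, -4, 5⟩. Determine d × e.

i: (-5)·5 - 6·(-4) = -25 - (-24) = -1
j: 6·(-3) - (-6)·5 = -18 - (-30) = 12
k: (-6)·(-4) - (-5)·(-3) = 24 - 15 = 9
d × e = (-1, 12, 9)

(-1, 12, 9)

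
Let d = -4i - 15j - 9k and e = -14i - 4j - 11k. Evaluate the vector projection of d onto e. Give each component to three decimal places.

d · e = (-4)·(-14) + (-15)·(-4) + (-9)·(-11) = 56 + 60 + 99 = 215
|e|² = 196 + 16 + 121 = 333
proj_e d = (215/333) · (-14, -4, -11) ≈ (-9.039, -2.583, -7.102)

(-9.039, -2.583, -7.102)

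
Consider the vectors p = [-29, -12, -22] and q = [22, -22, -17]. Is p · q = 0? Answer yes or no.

yes

p · q = (-29)·22 + (-12)·(-22) + (-22)·(-17) = -638 + 264 + 374 = 0
Zero, so the vectors are orthogonal.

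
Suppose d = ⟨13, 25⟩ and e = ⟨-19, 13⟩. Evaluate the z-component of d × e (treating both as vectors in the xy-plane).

13·13 - 25·(-19) = 169 - (-475) = 644

644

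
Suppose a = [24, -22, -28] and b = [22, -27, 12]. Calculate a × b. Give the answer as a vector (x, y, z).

(-1020, -904, -164)

i: (-22)·12 - (-28)·(-27) = -264 - 756 = -1020
j: (-28)·22 - 24·12 = -616 - 288 = -904
k: 24·(-27) - (-22)·22 = -648 - (-484) = -164
a × b = (-1020, -904, -164)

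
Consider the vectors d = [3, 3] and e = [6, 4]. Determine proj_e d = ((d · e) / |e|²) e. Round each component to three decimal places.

(3.462, 2.308)

d · e = 3·6 + 3·4 = 18 + 12 = 30
|e|² = 36 + 16 = 52
proj_e d = (30/52) · (6, 4) ≈ (3.462, 2.308)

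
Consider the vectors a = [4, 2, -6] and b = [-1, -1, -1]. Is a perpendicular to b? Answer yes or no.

a · b = 4·(-1) + 2·(-1) + (-6)·(-1) = -4 - 2 + 6 = 0
Zero, so the vectors are orthogonal.

yes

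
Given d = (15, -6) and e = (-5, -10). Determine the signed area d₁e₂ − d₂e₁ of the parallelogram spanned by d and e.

15·(-10) - (-6)·(-5) = -150 - 30 = -180

-180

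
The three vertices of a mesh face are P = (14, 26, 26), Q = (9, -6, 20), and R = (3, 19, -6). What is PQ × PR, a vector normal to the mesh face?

PQ = (-5, -32, -6)
PR = (-11, -7, -32)
i: (-32)·(-32) - (-6)·(-7) = 1024 - 42 = 982
j: (-6)·(-11) - (-5)·(-32) = 66 - 160 = -94
k: (-5)·(-7) - (-32)·(-11) = 35 - 352 = -317
PQ × PR = (982, -94, -317)

(982, -94, -317)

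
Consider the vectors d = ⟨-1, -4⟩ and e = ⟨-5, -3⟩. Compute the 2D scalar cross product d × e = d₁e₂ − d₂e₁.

(-1)·(-3) - (-4)·(-5) = 3 - 20 = -17

-17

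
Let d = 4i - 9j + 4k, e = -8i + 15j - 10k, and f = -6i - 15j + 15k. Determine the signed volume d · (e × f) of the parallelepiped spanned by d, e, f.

-480

e × f:
i: 15·15 - (-10)·(-15) = 225 - 150 = 75
j: (-10)·(-6) - (-8)·15 = 60 - (-120) = 180
k: (-8)·(-15) - 15·(-6) = 120 - (-90) = 210
e × f = (75, 180, 210)
d · (e × f) = 4·75 + (-9)·180 + 4·210 = 300 - 1620 + 840 = -480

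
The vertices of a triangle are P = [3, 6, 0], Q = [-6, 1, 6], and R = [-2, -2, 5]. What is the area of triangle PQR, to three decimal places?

PQ = (-9, -5, 6),  PR = (-5, -8, 5)
i: (-5)·5 - 6·(-8) = -25 - (-48) = 23
j: 6·(-5) - (-9)·5 = -30 - (-45) = 15
k: (-9)·(-8) - (-5)·(-5) = 72 - 25 = 47
PQ × PR = (23, 15, 47)
|PQ × PR| = √2963 ≈ 54.4334
area = ½ · 54.4334 ≈ 27.217

27.217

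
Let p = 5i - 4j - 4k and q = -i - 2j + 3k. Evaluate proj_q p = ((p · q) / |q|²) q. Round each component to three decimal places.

p · q = 5·(-1) + (-4)·(-2) + (-4)·3 = -5 + 8 - 12 = -9
|q|² = 1 + 4 + 9 = 14
proj_q p = (-9/14) · (-1, -2, 3) ≈ (0.643, 1.286, -1.929)

(0.643, 1.286, -1.929)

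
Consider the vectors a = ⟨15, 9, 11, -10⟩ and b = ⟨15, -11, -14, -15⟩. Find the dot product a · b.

122

a · b = 15·15 + 9·(-11) + 11·(-14) + (-10)·(-15) = 225 - 99 - 154 + 150 = 122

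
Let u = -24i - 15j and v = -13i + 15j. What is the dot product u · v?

u · v = (-24)·(-13) + (-15)·15 = 312 - 225 = 87

87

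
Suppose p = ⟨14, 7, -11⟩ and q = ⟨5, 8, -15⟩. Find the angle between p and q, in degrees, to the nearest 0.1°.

p · q = 14·5 + 7·8 + (-11)·(-15) = 70 + 56 + 165 = 291
|p|² = 196 + 49 + 121 = 366,  |p| = √366 ≈ 19.131126
|q|² = 25 + 64 + 225 = 314,  |q| = √314 ≈ 17.720045
cos θ = 291 / (19.131126 · 17.720045) ≈ 0.85840
θ = arccos(0.85840) ≈ 30.9°

30.9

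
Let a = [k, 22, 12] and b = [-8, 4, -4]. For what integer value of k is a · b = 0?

5

a · b = k·(-8) + 22·4 + 12·(-4) = 40 - 8k
Set equal to 0: -8k = -40, so k = 5.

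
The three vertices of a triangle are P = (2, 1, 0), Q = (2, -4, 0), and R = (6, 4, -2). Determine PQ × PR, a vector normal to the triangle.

(10, 0, 20)

PQ = (0, -5, 0)
PR = (4, 3, -2)
i: (-5)·(-2) - 0·3 = 10 - 0 = 10
j: 0·4 - 0·(-2) = 0 - 0 = 0
k: 0·3 - (-5)·4 = 0 - (-20) = 20
PQ × PR = (10, 0, 20)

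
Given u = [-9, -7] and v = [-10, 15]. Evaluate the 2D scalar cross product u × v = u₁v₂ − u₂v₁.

-205

(-9)·15 - (-7)·(-10) = -135 - 70 = -205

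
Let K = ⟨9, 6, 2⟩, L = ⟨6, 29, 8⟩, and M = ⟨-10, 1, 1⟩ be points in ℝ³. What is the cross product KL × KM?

KL = (-3, 23, 6)
KM = (-19, -5, -1)
i: 23·(-1) - 6·(-5) = -23 - (-30) = 7
j: 6·(-19) - (-3)·(-1) = -114 - 3 = -117
k: (-3)·(-5) - 23·(-19) = 15 - (-437) = 452
KL × KM = (7, -117, 452)

(7, -117, 452)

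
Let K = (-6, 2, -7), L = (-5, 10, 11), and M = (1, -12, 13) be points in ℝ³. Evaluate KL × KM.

(412, 106, -70)

KL = (1, 8, 18)
KM = (7, -14, 20)
i: 8·20 - 18·(-14) = 160 - (-252) = 412
j: 18·7 - 1·20 = 126 - 20 = 106
k: 1·(-14) - 8·7 = -14 - 56 = -70
KL × KM = (412, 106, -70)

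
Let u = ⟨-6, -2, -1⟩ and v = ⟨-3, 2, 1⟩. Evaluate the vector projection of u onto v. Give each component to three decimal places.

u · v = (-6)·(-3) + (-2)·2 + (-1)·1 = 18 - 4 - 1 = 13
|v|² = 9 + 4 + 1 = 14
proj_v u = (13/14) · (-3, 2, 1) ≈ (-2.786, 1.857, 0.929)

(-2.786, 1.857, 0.929)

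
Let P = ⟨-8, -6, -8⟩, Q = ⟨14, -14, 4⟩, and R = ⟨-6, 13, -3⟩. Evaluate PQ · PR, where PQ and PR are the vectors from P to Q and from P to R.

-48

PQ = Q − P = (22, -8, 12)
PR = R − P = (2, 19, 5)
PQ · PR = 22·2 + (-8)·19 + 12·5 = 44 - 152 + 60 = -48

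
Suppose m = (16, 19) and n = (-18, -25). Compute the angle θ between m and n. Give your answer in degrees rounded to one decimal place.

175.7

m · n = 16·(-18) + 19·(-25) = -288 - 475 = -763
|m|² = 256 + 361 = 617,  |m| = √617 ≈ 24.839485
|n|² = 324 + 625 = 949,  |n| = √949 ≈ 30.805844
cos θ = -763 / (24.839485 · 30.805844) ≈ -0.99712
θ = arccos(-0.99712) ≈ 175.7°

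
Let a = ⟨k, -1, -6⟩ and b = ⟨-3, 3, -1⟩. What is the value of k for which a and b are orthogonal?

1

a · b = k·(-3) + (-1)·3 + (-6)·(-1) = 3 - 3k
Set equal to 0: -3k = -3, so k = 1.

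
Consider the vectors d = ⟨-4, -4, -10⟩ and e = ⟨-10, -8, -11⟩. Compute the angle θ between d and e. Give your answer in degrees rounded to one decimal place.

20.2

d · e = (-4)·(-10) + (-4)·(-8) + (-10)·(-11) = 40 + 32 + 110 = 182
|d|² = 16 + 16 + 100 = 132,  |d| = √132 ≈ 11.489125
|e|² = 100 + 64 + 121 = 285,  |e| = √285 ≈ 16.881943
cos θ = 182 / (11.489125 · 16.881943) ≈ 0.93834
θ = arccos(0.93834) ≈ 20.2°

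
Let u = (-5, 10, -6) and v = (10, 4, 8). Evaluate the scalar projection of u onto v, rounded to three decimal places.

-4.323

u · v = (-5)·10 + 10·4 + (-6)·8 = -50 + 40 - 48 = -58
|v| = √(100 + 16 + 64) = √180 ≈ 13.4164
comp_v u = -58 / √180 ≈ -4.323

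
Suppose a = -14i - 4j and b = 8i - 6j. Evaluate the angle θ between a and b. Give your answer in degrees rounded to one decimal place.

a · b = (-14)·8 + (-4)·(-6) = -112 + 24 = -88
|a|² = 196 + 16 = 212,  |a| = √212 ≈ 14.560220
|b|² = 64 + 36 = 100,  |b| = √100 ≈ 10.000000
cos θ = -88 / (14.560220 · 10.000000) ≈ -0.60439
θ = arccos(-0.60439) ≈ 127.2°

127.2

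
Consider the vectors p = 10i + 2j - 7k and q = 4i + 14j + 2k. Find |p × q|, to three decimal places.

173.586

i: 2·2 - (-7)·14 = 4 - (-98) = 102
j: (-7)·4 - 10·2 = -28 - 20 = -48
k: 10·14 - 2·4 = 140 - 8 = 132
p × q = (102, -48, 132)
|p × q| = √(102² + (-48)² + 132²) = √30132 ≈ 173.5857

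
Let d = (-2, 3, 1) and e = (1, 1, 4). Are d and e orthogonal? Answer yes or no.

d · e = (-2)·1 + 3·1 + 1·4 = -2 + 3 + 4 = 5
Nonzero, so the vectors are not orthogonal.

no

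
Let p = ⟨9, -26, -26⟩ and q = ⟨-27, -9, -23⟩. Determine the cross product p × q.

(364, 909, -783)

i: (-26)·(-23) - (-26)·(-9) = 598 - 234 = 364
j: (-26)·(-27) - 9·(-23) = 702 - (-207) = 909
k: 9·(-9) - (-26)·(-27) = -81 - 702 = -783
p × q = (364, 909, -783)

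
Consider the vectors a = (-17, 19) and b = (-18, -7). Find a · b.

a · b = (-17)·(-18) + 19·(-7) = 306 - 133 = 173

173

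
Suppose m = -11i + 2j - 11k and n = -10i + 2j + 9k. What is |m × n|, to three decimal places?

212.803

i: 2·9 - (-11)·2 = 18 - (-22) = 40
j: (-11)·(-10) - (-11)·9 = 110 - (-99) = 209
k: (-11)·2 - 2·(-10) = -22 - (-20) = -2
m × n = (40, 209, -2)
|m × n| = √(40² + 209² + (-2)²) = √45285 ≈ 212.8027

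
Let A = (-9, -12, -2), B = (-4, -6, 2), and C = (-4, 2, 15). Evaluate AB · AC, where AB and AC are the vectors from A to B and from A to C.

AB = B − A = (5, 6, 4)
AC = C − A = (5, 14, 17)
AB · AC = 5·5 + 6·14 + 4·17 = 25 + 84 + 68 = 177

177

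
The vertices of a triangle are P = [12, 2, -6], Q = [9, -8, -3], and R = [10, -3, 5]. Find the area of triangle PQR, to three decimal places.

PQ = (-3, -10, 3),  PR = (-2, -5, 11)
i: (-10)·11 - 3·(-5) = -110 - (-15) = -95
j: 3·(-2) - (-3)·11 = -6 - (-33) = 27
k: (-3)·(-5) - (-10)·(-2) = 15 - 20 = -5
PQ × PR = (-95, 27, -5)
|PQ × PR| = √9779 ≈ 98.8888
area = ½ · 98.8888 ≈ 49.444

49.444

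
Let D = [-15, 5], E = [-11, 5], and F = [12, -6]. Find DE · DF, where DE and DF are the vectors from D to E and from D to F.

DE = E − D = (4, 0)
DF = F − D = (27, -11)
DE · DF = 4·27 + 0·(-11) = 108 + 0 = 108

108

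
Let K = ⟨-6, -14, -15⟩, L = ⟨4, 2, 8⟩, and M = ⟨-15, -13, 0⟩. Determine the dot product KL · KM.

271

KL = L − K = (10, 16, 23)
KM = M − K = (-9, 1, 15)
KL · KM = 10·(-9) + 16·1 + 23·15 = -90 + 16 + 345 = 271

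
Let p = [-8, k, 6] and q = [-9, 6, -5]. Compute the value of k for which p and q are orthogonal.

p · q = (-8)·(-9) + k·6 + 6·(-5) = 42 + 6k
Set equal to 0: 6k = -42, so k = -7.

-7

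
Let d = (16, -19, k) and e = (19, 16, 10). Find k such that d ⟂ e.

0

d · e = 16·19 + (-19)·16 + k·10 = 0 + 10k
Set equal to 0: 10k = 0, so k = 0.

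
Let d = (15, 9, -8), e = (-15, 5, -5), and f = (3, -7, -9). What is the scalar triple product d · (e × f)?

e × f:
i: 5·(-9) - (-5)·(-7) = -45 - 35 = -80
j: (-5)·3 - (-15)·(-9) = -15 - 135 = -150
k: (-15)·(-7) - 5·3 = 105 - 15 = 90
e × f = (-80, -150, 90)
d · (e × f) = 15·(-80) + 9·(-150) + (-8)·90 = -1200 - 1350 - 720 = -3270

-3270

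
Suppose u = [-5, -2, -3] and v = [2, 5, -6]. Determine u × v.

(27, -36, -21)

i: (-2)·(-6) - (-3)·5 = 12 - (-15) = 27
j: (-3)·2 - (-5)·(-6) = -6 - 30 = -36
k: (-5)·5 - (-2)·2 = -25 - (-4) = -21
u × v = (27, -36, -21)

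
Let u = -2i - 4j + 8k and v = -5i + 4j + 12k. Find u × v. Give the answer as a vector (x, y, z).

(-80, -16, -28)

i: (-4)·12 - 8·4 = -48 - 32 = -80
j: 8·(-5) - (-2)·12 = -40 - (-24) = -16
k: (-2)·4 - (-4)·(-5) = -8 - 20 = -28
u × v = (-80, -16, -28)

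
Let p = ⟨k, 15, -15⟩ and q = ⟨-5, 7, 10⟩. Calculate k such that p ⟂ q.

p · q = k·(-5) + 15·7 + (-15)·10 = -45 - 5k
Set equal to 0: -5k = 45, so k = -9.

-9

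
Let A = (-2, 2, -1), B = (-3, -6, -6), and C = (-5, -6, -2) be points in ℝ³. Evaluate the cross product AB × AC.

AB = (-1, -8, -5)
AC = (-3, -8, -1)
i: (-8)·(-1) - (-5)·(-8) = 8 - 40 = -32
j: (-5)·(-3) - (-1)·(-1) = 15 - 1 = 14
k: (-1)·(-8) - (-8)·(-3) = 8 - 24 = -16
AB × AC = (-32, 14, -16)

(-32, 14, -16)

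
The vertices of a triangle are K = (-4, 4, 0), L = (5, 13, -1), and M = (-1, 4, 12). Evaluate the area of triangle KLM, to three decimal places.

KL = (9, 9, -1),  KM = (3, 0, 12)
i: 9·12 - (-1)·0 = 108 - 0 = 108
j: (-1)·3 - 9·12 = -3 - 108 = -111
k: 9·0 - 9·3 = 0 - 27 = -27
KL × KM = (108, -111, -27)
|KL × KM| = √24714 ≈ 157.2069
area = ½ · 157.2069 ≈ 78.603

78.603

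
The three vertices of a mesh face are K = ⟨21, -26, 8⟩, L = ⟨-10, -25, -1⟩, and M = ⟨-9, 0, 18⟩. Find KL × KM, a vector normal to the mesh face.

(244, 580, -776)

KL = (-31, 1, -9)
KM = (-30, 26, 10)
i: 1·10 - (-9)·26 = 10 - (-234) = 244
j: (-9)·(-30) - (-31)·10 = 270 - (-310) = 580
k: (-31)·26 - 1·(-30) = -806 - (-30) = -776
KL × KM = (244, 580, -776)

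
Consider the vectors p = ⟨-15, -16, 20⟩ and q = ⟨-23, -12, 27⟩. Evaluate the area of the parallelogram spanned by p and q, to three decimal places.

i: (-16)·27 - 20·(-12) = -432 - (-240) = -192
j: 20·(-23) - (-15)·27 = -460 - (-405) = -55
k: (-15)·(-12) - (-16)·(-23) = 180 - 368 = -188
p × q = (-192, -55, -188)
|p × q| = √((-192)² + (-55)² + (-188)²) = √75233 ≈ 274.2863

274.286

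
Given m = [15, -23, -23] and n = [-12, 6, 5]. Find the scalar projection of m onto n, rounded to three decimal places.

-30.242

m · n = 15·(-12) + (-23)·6 + (-23)·5 = -180 - 138 - 115 = -433
|n| = √(144 + 36 + 25) = √205 ≈ 14.3178
comp_n m = -433 / √205 ≈ -30.242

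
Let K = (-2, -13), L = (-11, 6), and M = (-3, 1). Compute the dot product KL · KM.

KL = L − K = (-9, 19)
KM = M − K = (-1, 14)
KL · KM = (-9)·(-1) + 19·14 = 9 + 266 = 275

275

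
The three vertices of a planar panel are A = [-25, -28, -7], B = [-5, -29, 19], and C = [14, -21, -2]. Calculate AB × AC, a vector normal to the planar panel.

(-187, 914, 179)

AB = (20, -1, 26)
AC = (39, 7, 5)
i: (-1)·5 - 26·7 = -5 - 182 = -187
j: 26·39 - 20·5 = 1014 - 100 = 914
k: 20·7 - (-1)·39 = 140 - (-39) = 179
AB × AC = (-187, 914, 179)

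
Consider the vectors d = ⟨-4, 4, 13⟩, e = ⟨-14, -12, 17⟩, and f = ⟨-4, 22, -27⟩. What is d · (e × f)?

-6212

e × f:
i: (-12)·(-27) - 17·22 = 324 - 374 = -50
j: 17·(-4) - (-14)·(-27) = -68 - 378 = -446
k: (-14)·22 - (-12)·(-4) = -308 - 48 = -356
e × f = (-50, -446, -356)
d · (e × f) = (-4)·(-50) + 4·(-446) + 13·(-356) = 200 - 1784 - 4628 = -6212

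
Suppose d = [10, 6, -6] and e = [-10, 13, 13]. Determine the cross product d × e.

(156, -70, 190)

i: 6·13 - (-6)·13 = 78 - (-78) = 156
j: (-6)·(-10) - 10·13 = 60 - 130 = -70
k: 10·13 - 6·(-10) = 130 - (-60) = 190
d × e = (156, -70, 190)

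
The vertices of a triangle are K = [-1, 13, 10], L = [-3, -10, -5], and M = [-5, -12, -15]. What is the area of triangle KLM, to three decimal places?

KL = (-2, -23, -15),  KM = (-4, -25, -25)
i: (-23)·(-25) - (-15)·(-25) = 575 - 375 = 200
j: (-15)·(-4) - (-2)·(-25) = 60 - 50 = 10
k: (-2)·(-25) - (-23)·(-4) = 50 - 92 = -42
KL × KM = (200, 10, -42)
|KL × KM| = √41864 ≈ 204.6069
area = ½ · 204.6069 ≈ 102.303

102.303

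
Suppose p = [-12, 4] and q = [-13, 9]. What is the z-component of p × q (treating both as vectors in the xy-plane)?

-56

(-12)·9 - 4·(-13) = -108 - (-52) = -56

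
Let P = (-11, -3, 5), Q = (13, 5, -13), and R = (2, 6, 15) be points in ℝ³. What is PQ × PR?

(242, -474, 112)

PQ = (24, 8, -18)
PR = (13, 9, 10)
i: 8·10 - (-18)·9 = 80 - (-162) = 242
j: (-18)·13 - 24·10 = -234 - 240 = -474
k: 24·9 - 8·13 = 216 - 104 = 112
PQ × PR = (242, -474, 112)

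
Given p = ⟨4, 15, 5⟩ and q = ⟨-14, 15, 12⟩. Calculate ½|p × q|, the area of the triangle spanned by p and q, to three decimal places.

i: 15·12 - 5·15 = 180 - 75 = 105
j: 5·(-14) - 4·12 = -70 - 48 = -118
k: 4·15 - 15·(-14) = 60 - (-210) = 270
p × q = (105, -118, 270)
|p × q| = √(105² + (-118)² + 270²) = √97849 ≈ 312.8082
area = ½ · 312.8082 ≈ 156.404

156.404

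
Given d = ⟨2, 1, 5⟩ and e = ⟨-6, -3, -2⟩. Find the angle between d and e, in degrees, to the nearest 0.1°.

d · e = 2·(-6) + 1·(-3) + 5·(-2) = -12 - 3 - 10 = -25
|d|² = 4 + 1 + 25 = 30,  |d| = √30 ≈ 5.477226
|e|² = 36 + 9 + 4 = 49,  |e| = √49 ≈ 7.000000
cos θ = -25 / (5.477226 · 7.000000) ≈ -0.65205
θ = arccos(-0.65205) ≈ 130.7°

130.7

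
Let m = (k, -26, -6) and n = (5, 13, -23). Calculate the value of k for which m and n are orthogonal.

40

m · n = k·5 + (-26)·13 + (-6)·(-23) = -200 + 5k
Set equal to 0: 5k = 200, so k = 40.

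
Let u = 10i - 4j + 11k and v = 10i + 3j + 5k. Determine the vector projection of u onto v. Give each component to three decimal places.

(10.672, 3.201, 5.336)

u · v = 10·10 + (-4)·3 + 11·5 = 100 - 12 + 55 = 143
|v|² = 100 + 9 + 25 = 134
proj_v u = (143/134) · (10, 3, 5) ≈ (10.672, 3.201, 5.336)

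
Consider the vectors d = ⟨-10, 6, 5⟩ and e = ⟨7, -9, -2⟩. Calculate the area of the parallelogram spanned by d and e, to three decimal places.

i: 6·(-2) - 5·(-9) = -12 - (-45) = 33
j: 5·7 - (-10)·(-2) = 35 - 20 = 15
k: (-10)·(-9) - 6·7 = 90 - 42 = 48
d × e = (33, 15, 48)
|d × e| = √(33² + 15² + 48²) = √3618 ≈ 60.1498

60.150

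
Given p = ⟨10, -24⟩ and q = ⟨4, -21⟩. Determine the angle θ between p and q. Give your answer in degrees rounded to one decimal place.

p · q = 10·4 + (-24)·(-21) = 40 + 504 = 544
|p|² = 100 + 576 = 676,  |p| = √676 ≈ 26.000000
|q|² = 16 + 441 = 457,  |q| = √457 ≈ 21.377558
cos θ = 544 / (26.000000 · 21.377558) ≈ 0.97874
θ = arccos(0.97874) ≈ 11.8°

11.8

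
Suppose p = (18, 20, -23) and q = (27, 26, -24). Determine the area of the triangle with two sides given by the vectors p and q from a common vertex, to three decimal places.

i: 20·(-24) - (-23)·26 = -480 - (-598) = 118
j: (-23)·27 - 18·(-24) = -621 - (-432) = -189
k: 18·26 - 20·27 = 468 - 540 = -72
p × q = (118, -189, -72)
|p × q| = √(118² + (-189)² + (-72)²) = √54829 ≈ 234.1559
area = ½ · 234.1559 ≈ 117.078

117.078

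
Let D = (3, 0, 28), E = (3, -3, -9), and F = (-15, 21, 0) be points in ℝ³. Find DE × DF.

(861, 666, -54)

DE = (0, -3, -37)
DF = (-18, 21, -28)
i: (-3)·(-28) - (-37)·21 = 84 - (-777) = 861
j: (-37)·(-18) - 0·(-28) = 666 - 0 = 666
k: 0·21 - (-3)·(-18) = 0 - 54 = -54
DE × DF = (861, 666, -54)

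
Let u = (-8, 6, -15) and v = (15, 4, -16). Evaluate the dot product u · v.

u · v = (-8)·15 + 6·4 + (-15)·(-16) = -120 + 24 + 240 = 144

144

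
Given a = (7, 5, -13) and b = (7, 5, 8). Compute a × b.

(105, -147, 0)

i: 5·8 - (-13)·5 = 40 - (-65) = 105
j: (-13)·7 - 7·8 = -91 - 56 = -147
k: 7·5 - 5·7 = 35 - 35 = 0
a × b = (105, -147, 0)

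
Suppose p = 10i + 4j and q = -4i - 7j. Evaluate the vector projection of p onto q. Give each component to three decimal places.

p · q = 10·(-4) + 4·(-7) = -40 - 28 = -68
|q|² = 16 + 49 = 65
proj_q p = (-68/65) · (-4, -7) ≈ (4.185, 7.323)

(4.185, 7.323)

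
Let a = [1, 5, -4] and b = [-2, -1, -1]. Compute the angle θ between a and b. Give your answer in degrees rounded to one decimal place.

a · b = 1·(-2) + 5·(-1) + (-4)·(-1) = -2 - 5 + 4 = -3
|a|² = 1 + 25 + 16 = 42,  |a| = √42 ≈ 6.480741
|b|² = 4 + 1 + 1 = 6,  |b| = √6 ≈ 2.449490
cos θ = -3 / (6.480741 · 2.449490) ≈ -0.18898
θ = arccos(-0.18898) ≈ 100.9°

100.9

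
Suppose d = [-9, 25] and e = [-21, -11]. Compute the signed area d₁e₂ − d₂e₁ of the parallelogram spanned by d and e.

624

(-9)·(-11) - 25·(-21) = 99 - (-525) = 624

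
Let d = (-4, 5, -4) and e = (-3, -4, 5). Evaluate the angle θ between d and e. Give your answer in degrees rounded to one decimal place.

d · e = (-4)·(-3) + 5·(-4) + (-4)·5 = 12 - 20 - 20 = -28
|d|² = 16 + 25 + 16 = 57,  |d| = √57 ≈ 7.549834
|e|² = 9 + 16 + 25 = 50,  |e| = √50 ≈ 7.071068
cos θ = -28 / (7.549834 · 7.071068) ≈ -0.52449
θ = arccos(-0.52449) ≈ 121.6°

121.6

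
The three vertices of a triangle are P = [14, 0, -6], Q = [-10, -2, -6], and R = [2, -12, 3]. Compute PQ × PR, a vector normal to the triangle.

PQ = (-24, -2, 0)
PR = (-12, -12, 9)
i: (-2)·9 - 0·(-12) = -18 - 0 = -18
j: 0·(-12) - (-24)·9 = 0 - (-216) = 216
k: (-24)·(-12) - (-2)·(-12) = 288 - 24 = 264
PQ × PR = (-18, 216, 264)

(-18, 216, 264)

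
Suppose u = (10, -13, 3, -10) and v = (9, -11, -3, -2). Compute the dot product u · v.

u · v = 10·9 + (-13)·(-11) + 3·(-3) + (-10)·(-2) = 90 + 143 - 9 + 20 = 244

244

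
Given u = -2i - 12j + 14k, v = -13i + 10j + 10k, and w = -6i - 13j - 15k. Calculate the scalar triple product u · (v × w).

v × w:
i: 10·(-15) - 10·(-13) = -150 - (-130) = -20
j: 10·(-6) - (-13)·(-15) = -60 - 195 = -255
k: (-13)·(-13) - 10·(-6) = 169 - (-60) = 229
v × w = (-20, -255, 229)
u · (v × w) = (-2)·(-20) + (-12)·(-255) + 14·229 = 40 + 3060 + 3206 = 6306

6306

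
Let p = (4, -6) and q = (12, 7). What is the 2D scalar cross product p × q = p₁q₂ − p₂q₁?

4·7 - (-6)·12 = 28 - (-72) = 100

100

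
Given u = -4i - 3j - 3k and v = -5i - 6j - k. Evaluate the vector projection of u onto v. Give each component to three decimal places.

(-3.306, -3.968, -0.661)

u · v = (-4)·(-5) + (-3)·(-6) + (-3)·(-1) = 20 + 18 + 3 = 41
|v|² = 25 + 36 + 1 = 62
proj_v u = (41/62) · (-5, -6, -1) ≈ (-3.306, -3.968, -0.661)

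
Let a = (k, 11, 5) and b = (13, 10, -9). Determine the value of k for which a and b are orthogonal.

-5

a · b = k·13 + 11·10 + 5·(-9) = 65 + 13k
Set equal to 0: 13k = -65, so k = -5.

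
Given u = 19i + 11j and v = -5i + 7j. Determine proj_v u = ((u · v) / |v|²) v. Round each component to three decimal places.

(1.216, -1.703)

u · v = 19·(-5) + 11·7 = -95 + 77 = -18
|v|² = 25 + 49 = 74
proj_v u = (-18/74) · (-5, 7) ≈ (1.216, -1.703)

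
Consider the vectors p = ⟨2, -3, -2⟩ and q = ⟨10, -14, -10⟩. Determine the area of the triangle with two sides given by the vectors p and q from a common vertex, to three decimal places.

1.414

i: (-3)·(-10) - (-2)·(-14) = 30 - 28 = 2
j: (-2)·10 - 2·(-10) = -20 - (-20) = 0
k: 2·(-14) - (-3)·10 = -28 - (-30) = 2
p × q = (2, 0, 2)
|p × q| = √(2² + 0² + 2²) = √8 ≈ 2.8284
area = ½ · 2.8284 ≈ 1.414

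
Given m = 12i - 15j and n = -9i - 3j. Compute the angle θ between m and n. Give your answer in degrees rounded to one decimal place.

110.2

m · n = 12·(-9) + (-15)·(-3) = -108 + 45 = -63
|m|² = 144 + 225 = 369,  |m| = √369 ≈ 19.209373
|n|² = 81 + 9 = 90,  |n| = √90 ≈ 9.486833
cos θ = -63 / (19.209373 · 9.486833) ≈ -0.34571
θ = arccos(-0.34571) ≈ 110.2°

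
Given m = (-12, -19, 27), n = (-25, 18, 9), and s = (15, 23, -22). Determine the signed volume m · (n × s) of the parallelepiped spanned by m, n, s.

-7694

n × s:
i: 18·(-22) - 9·23 = -396 - 207 = -603
j: 9·15 - (-25)·(-22) = 135 - 550 = -415
k: (-25)·23 - 18·15 = -575 - 270 = -845
n × s = (-603, -415, -845)
m · (n × s) = (-12)·(-603) + (-19)·(-415) + 27·(-845) = 7236 + 7885 - 22815 = -7694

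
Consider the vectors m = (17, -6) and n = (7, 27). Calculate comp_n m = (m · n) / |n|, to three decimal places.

-1.542

m · n = 17·7 + (-6)·27 = 119 - 162 = -43
|n| = √(49 + 729) = √778 ≈ 27.8927
comp_n m = -43 / √778 ≈ -1.542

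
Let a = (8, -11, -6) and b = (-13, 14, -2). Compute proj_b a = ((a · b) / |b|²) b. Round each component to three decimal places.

a · b = 8·(-13) + (-11)·14 + (-6)·(-2) = -104 - 154 + 12 = -246
|b|² = 169 + 196 + 4 = 369
proj_b a = (-246/369) · (-13, 14, -2) ≈ (8.667, -9.333, 1.333)

(8.667, -9.333, 1.333)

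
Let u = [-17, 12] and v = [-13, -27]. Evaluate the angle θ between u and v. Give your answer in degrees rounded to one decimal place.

99.5

u · v = (-17)·(-13) + 12·(-27) = 221 - 324 = -103
|u|² = 289 + 144 = 433,  |u| = √433 ≈ 20.808652
|v|² = 169 + 729 = 898,  |v| = √898 ≈ 29.966648
cos θ = -103 / (20.808652 · 29.966648) ≈ -0.16518
θ = arccos(-0.16518) ≈ 99.5°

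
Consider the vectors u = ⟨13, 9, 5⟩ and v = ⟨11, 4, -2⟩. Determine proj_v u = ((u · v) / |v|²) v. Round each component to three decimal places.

u · v = 13·11 + 9·4 + 5·(-2) = 143 + 36 - 10 = 169
|v|² = 121 + 16 + 4 = 141
proj_v u = (169/141) · (11, 4, -2) ≈ (13.184, 4.794, -2.397)

(13.184, 4.794, -2.397)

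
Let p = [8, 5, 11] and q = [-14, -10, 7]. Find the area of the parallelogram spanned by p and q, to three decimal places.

255.392

i: 5·7 - 11·(-10) = 35 - (-110) = 145
j: 11·(-14) - 8·7 = -154 - 56 = -210
k: 8·(-10) - 5·(-14) = -80 - (-70) = -10
p × q = (145, -210, -10)
|p × q| = √(145² + (-210)² + (-10)²) = √65225 ≈ 255.3919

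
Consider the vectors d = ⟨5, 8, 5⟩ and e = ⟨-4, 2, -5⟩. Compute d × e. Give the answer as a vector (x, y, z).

i: 8·(-5) - 5·2 = -40 - 10 = -50
j: 5·(-4) - 5·(-5) = -20 - (-25) = 5
k: 5·2 - 8·(-4) = 10 - (-32) = 42
d × e = (-50, 5, 42)

(-50, 5, 42)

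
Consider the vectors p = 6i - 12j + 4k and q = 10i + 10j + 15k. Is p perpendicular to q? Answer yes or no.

yes

p · q = 6·10 + (-12)·10 + 4·15 = 60 - 120 + 60 = 0
Zero, so the vectors are orthogonal.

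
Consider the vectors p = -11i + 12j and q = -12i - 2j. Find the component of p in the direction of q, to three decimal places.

8.878

p · q = (-11)·(-12) + 12·(-2) = 132 - 24 = 108
|q| = √(144 + 4) = √148 ≈ 12.1655
comp_q p = 108 / √148 ≈ 8.878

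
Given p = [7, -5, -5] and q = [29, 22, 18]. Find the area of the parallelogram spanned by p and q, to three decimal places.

i: (-5)·18 - (-5)·22 = -90 - (-110) = 20
j: (-5)·29 - 7·18 = -145 - 126 = -271
k: 7·22 - (-5)·29 = 154 - (-145) = 299
p × q = (20, -271, 299)
|p × q| = √(20² + (-271)² + 299²) = √163242 ≈ 404.0322

404.032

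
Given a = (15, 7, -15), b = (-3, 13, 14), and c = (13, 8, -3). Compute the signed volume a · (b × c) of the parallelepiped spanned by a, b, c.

b × c:
i: 13·(-3) - 14·8 = -39 - 112 = -151
j: 14·13 - (-3)·(-3) = 182 - 9 = 173
k: (-3)·8 - 13·13 = -24 - 169 = -193
b × c = (-151, 173, -193)
a · (b × c) = 15·(-151) + 7·173 + (-15)·(-193) = -2265 + 1211 + 2895 = 1841

1841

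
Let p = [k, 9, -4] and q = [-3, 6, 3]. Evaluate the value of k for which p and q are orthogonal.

p · q = k·(-3) + 9·6 + (-4)·3 = 42 - 3k
Set equal to 0: -3k = -42, so k = 14.

14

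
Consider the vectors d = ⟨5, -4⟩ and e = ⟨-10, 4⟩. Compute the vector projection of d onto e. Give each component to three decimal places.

d · e = 5·(-10) + (-4)·4 = -50 - 16 = -66
|e|² = 100 + 16 = 116
proj_e d = (-66/116) · (-10, 4) ≈ (5.690, -2.276)

(5.690, -2.276)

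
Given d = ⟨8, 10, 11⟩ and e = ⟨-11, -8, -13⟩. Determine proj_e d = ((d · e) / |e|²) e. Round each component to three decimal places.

d · e = 8·(-11) + 10·(-8) + 11·(-13) = -88 - 80 - 143 = -311
|e|² = 121 + 64 + 169 = 354
proj_e d = (-311/354) · (-11, -8, -13) ≈ (9.664, 7.028, 11.421)

(9.664, 7.028, 11.421)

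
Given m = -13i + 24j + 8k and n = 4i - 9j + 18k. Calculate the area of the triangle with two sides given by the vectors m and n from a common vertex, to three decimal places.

i: 24·18 - 8·(-9) = 432 - (-72) = 504
j: 8·4 - (-13)·18 = 32 - (-234) = 266
k: (-13)·(-9) - 24·4 = 117 - 96 = 21
m × n = (504, 266, 21)
|m × n| = √(504² + 266² + 21²) = √325213 ≈ 570.2745
area = ½ · 570.2745 ≈ 285.137

285.137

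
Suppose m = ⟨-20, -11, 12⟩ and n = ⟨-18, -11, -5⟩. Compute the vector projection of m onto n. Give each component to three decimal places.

m · n = (-20)·(-18) + (-11)·(-11) + 12·(-5) = 360 + 121 - 60 = 421
|n|² = 324 + 121 + 25 = 470
proj_n m = (421/470) · (-18, -11, -5) ≈ (-16.123, -9.853, -4.479)

(-16.123, -9.853, -4.479)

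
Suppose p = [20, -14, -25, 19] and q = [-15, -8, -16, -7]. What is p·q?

79

p · q = 20·(-15) + (-14)·(-8) + (-25)·(-16) + 19·(-7) = -300 + 112 + 400 - 133 = 79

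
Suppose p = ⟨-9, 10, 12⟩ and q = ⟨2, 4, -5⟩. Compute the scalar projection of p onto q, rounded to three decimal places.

-5.665

p · q = (-9)·2 + 10·4 + 12·(-5) = -18 + 40 - 60 = -38
|q| = √(4 + 16 + 25) = √45 ≈ 6.7082
comp_q p = -38 / √45 ≈ -5.665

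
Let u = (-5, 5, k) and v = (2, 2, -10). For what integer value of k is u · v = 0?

u · v = (-5)·2 + 5·2 + k·(-10) = 0 - 10k
Set equal to 0: -10k = 0, so k = 0.

0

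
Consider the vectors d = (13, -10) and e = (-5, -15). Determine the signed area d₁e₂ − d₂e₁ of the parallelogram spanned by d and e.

-245

13·(-15) - (-10)·(-5) = -195 - 50 = -245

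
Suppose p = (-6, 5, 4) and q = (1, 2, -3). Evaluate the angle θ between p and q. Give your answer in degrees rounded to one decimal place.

104.1

p · q = (-6)·1 + 5·2 + 4·(-3) = -6 + 10 - 12 = -8
|p|² = 36 + 25 + 16 = 77,  |p| = √77 ≈ 8.774964
|q|² = 1 + 4 + 9 = 14,  |q| = √14 ≈ 3.741657
cos θ = -8 / (8.774964 · 3.741657) ≈ -0.24366
θ = arccos(-0.24366) ≈ 104.1°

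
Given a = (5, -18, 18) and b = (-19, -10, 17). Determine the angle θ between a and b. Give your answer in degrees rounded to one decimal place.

56.6

a · b = 5·(-19) + (-18)·(-10) + 18·17 = -95 + 180 + 306 = 391
|a|² = 25 + 324 + 324 = 673,  |a| = √673 ≈ 25.942244
|b|² = 361 + 100 + 289 = 750,  |b| = √750 ≈ 27.386128
cos θ = 391 / (25.942244 · 27.386128) ≈ 0.55035
θ = arccos(0.55035) ≈ 56.6°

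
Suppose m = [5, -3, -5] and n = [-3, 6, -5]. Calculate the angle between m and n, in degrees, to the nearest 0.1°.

97.2

m · n = 5·(-3) + (-3)·6 + (-5)·(-5) = -15 - 18 + 25 = -8
|m|² = 25 + 9 + 25 = 59,  |m| = √59 ≈ 7.681146
|n|² = 9 + 36 + 25 = 70,  |n| = √70 ≈ 8.366600
cos θ = -8 / (7.681146 · 8.366600) ≈ -0.12448
θ = arccos(-0.12448) ≈ 97.2°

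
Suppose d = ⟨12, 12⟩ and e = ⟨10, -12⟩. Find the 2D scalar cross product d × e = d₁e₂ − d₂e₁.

-264

12·(-12) - 12·10 = -144 - 120 = -264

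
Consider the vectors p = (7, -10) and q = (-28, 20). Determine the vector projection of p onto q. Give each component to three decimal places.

(9.365, -6.689)

p · q = 7·(-28) + (-10)·20 = -196 - 200 = -396
|q|² = 784 + 400 = 1184
proj_q p = (-396/1184) · (-28, 20) ≈ (9.365, -6.689)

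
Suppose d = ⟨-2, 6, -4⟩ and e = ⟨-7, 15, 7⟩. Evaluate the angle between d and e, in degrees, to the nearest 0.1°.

d · e = (-2)·(-7) + 6·15 + (-4)·7 = 14 + 90 - 28 = 76
|d|² = 4 + 36 + 16 = 56,  |d| = √56 ≈ 7.483315
|e|² = 49 + 225 + 49 = 323,  |e| = √323 ≈ 17.972201
cos θ = 76 / (7.483315 · 17.972201) ≈ 0.56509
θ = arccos(0.56509) ≈ 55.6°

55.6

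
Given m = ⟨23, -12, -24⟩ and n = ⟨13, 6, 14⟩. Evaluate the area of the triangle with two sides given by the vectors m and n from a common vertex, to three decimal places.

i: (-12)·14 - (-24)·6 = -168 - (-144) = -24
j: (-24)·13 - 23·14 = -312 - 322 = -634
k: 23·6 - (-12)·13 = 138 - (-156) = 294
m × n = (-24, -634, 294)
|m × n| = √((-24)² + (-634)² + 294²) = √488968 ≈ 699.2625
area = ½ · 699.2625 ≈ 349.631

349.631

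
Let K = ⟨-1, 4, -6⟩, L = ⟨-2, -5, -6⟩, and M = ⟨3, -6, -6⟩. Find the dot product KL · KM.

KL = L − K = (-1, -9, 0)
KM = M − K = (4, -10, 0)
KL · KM = (-1)·4 + (-9)·(-10) + 0·0 = -4 + 90 + 0 = 86

86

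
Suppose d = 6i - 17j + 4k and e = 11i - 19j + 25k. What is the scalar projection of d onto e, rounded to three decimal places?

14.697

d · e = 6·11 + (-17)·(-19) + 4·25 = 66 + 323 + 100 = 489
|e| = √(121 + 361 + 625) = √1107 ≈ 33.2716
comp_e d = 489 / √1107 ≈ 14.697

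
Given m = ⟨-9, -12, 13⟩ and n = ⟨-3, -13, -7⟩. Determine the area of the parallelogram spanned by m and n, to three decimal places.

284.559

i: (-12)·(-7) - 13·(-13) = 84 - (-169) = 253
j: 13·(-3) - (-9)·(-7) = -39 - 63 = -102
k: (-9)·(-13) - (-12)·(-3) = 117 - 36 = 81
m × n = (253, -102, 81)
|m × n| = √(253² + (-102)² + 81²) = √80974 ≈ 284.5593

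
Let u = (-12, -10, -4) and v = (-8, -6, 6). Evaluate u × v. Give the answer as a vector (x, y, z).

(-84, 104, -8)

i: (-10)·6 - (-4)·(-6) = -60 - 24 = -84
j: (-4)·(-8) - (-12)·6 = 32 - (-72) = 104
k: (-12)·(-6) - (-10)·(-8) = 72 - 80 = -8
u × v = (-84, 104, -8)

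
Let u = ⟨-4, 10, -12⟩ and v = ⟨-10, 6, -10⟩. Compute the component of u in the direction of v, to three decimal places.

14.321

u · v = (-4)·(-10) + 10·6 + (-12)·(-10) = 40 + 60 + 120 = 220
|v| = √(100 + 36 + 100) = √236 ≈ 15.3623
comp_v u = 220 / √236 ≈ 14.321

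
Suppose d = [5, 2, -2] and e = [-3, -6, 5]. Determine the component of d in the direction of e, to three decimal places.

d · e = 5·(-3) + 2·(-6) + (-2)·5 = -15 - 12 - 10 = -37
|e| = √(9 + 36 + 25) = √70 ≈ 8.3666
comp_e d = -37 / √70 ≈ -4.422

-4.422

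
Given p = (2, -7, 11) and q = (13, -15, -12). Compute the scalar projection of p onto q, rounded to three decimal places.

-0.043

p · q = 2·13 + (-7)·(-15) + 11·(-12) = 26 + 105 - 132 = -1
|q| = √(169 + 225 + 144) = √538 ≈ 23.1948
comp_q p = -1 / √538 ≈ -0.043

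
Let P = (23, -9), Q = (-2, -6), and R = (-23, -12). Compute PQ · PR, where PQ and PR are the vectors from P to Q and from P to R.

1141

PQ = Q − P = (-25, 3)
PR = R − P = (-46, -3)
PQ · PR = (-25)·(-46) + 3·(-3) = 1150 - 9 = 1141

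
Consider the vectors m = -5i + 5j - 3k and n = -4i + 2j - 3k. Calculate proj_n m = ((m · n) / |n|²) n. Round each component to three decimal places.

m · n = (-5)·(-4) + 5·2 + (-3)·(-3) = 20 + 10 + 9 = 39
|n|² = 16 + 4 + 9 = 29
proj_n m = (39/29) · (-4, 2, -3) ≈ (-5.379, 2.690, -4.034)

(-5.379, 2.690, -4.034)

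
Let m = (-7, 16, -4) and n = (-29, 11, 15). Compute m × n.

i: 16·15 - (-4)·11 = 240 - (-44) = 284
j: (-4)·(-29) - (-7)·15 = 116 - (-105) = 221
k: (-7)·11 - 16·(-29) = -77 - (-464) = 387
m × n = (284, 221, 387)

(284, 221, 387)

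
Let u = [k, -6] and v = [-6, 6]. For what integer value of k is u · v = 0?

u · v = k·(-6) + (-6)·6 = -36 - 6k
Set equal to 0: -6k = 36, so k = -6.

-6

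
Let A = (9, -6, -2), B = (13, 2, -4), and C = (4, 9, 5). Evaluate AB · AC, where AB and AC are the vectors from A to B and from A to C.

AB = B − A = (4, 8, -2)
AC = C − A = (-5, 15, 7)
AB · AC = 4·(-5) + 8·15 + (-2)·7 = -20 + 120 - 14 = 86

86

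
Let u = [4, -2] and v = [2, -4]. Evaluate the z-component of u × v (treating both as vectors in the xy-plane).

4·(-4) - (-2)·2 = -16 - (-4) = -12

-12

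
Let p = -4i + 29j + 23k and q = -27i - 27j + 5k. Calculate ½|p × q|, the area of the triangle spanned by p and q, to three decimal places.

i: 29·5 - 23·(-27) = 145 - (-621) = 766
j: 23·(-27) - (-4)·5 = -621 - (-20) = -601
k: (-4)·(-27) - 29·(-27) = 108 - (-783) = 891
p × q = (766, -601, 891)
|p × q| = √(766² + (-601)² + 891²) = √1741838 ≈ 1319.7871
area = ½ · 1319.7871 ≈ 659.894

659.894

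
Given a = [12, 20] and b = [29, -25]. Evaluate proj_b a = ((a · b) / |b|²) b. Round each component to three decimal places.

a · b = 12·29 + 20·(-25) = 348 - 500 = -152
|b|² = 841 + 625 = 1466
proj_b a = (-152/1466) · (29, -25) ≈ (-3.007, 2.592)

(-3.007, 2.592)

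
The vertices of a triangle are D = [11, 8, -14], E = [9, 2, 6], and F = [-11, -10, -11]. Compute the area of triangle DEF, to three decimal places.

280.418

DE = (-2, -6, 20),  DF = (-22, -18, 3)
i: (-6)·3 - 20·(-18) = -18 - (-360) = 342
j: 20·(-22) - (-2)·3 = -440 - (-6) = -434
k: (-2)·(-18) - (-6)·(-22) = 36 - 132 = -96
DE × DF = (342, -434, -96)
|DE × DF| = √314536 ≈ 560.8351
area = ½ · 560.8351 ≈ 280.418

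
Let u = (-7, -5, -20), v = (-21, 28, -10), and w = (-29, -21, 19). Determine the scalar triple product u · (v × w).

v × w:
i: 28·19 - (-10)·(-21) = 532 - 210 = 322
j: (-10)·(-29) - (-21)·19 = 290 - (-399) = 689
k: (-21)·(-21) - 28·(-29) = 441 - (-812) = 1253
v × w = (322, 689, 1253)
u · (v × w) = (-7)·322 + (-5)·689 + (-20)·1253 = -2254 - 3445 - 25060 = -30759

-30759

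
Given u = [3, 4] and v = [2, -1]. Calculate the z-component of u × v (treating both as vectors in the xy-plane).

3·(-1) - 4·2 = -3 - 8 = -11

-11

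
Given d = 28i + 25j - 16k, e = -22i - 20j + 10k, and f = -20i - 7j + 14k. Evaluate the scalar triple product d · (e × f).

e × f:
i: (-20)·14 - 10·(-7) = -280 - (-70) = -210
j: 10·(-20) - (-22)·14 = -200 - (-308) = 108
k: (-22)·(-7) - (-20)·(-20) = 154 - 400 = -246
e × f = (-210, 108, -246)
d · (e × f) = 28·(-210) + 25·108 + (-16)·(-246) = -5880 + 2700 + 3936 = 756

756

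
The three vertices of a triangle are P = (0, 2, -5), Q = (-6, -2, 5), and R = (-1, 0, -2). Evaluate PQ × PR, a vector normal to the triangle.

PQ = (-6, -4, 10)
PR = (-1, -2, 3)
i: (-4)·3 - 10·(-2) = -12 - (-20) = 8
j: 10·(-1) - (-6)·3 = -10 - (-18) = 8
k: (-6)·(-2) - (-4)·(-1) = 12 - 4 = 8
PQ × PR = (8, 8, 8)

(8, 8, 8)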